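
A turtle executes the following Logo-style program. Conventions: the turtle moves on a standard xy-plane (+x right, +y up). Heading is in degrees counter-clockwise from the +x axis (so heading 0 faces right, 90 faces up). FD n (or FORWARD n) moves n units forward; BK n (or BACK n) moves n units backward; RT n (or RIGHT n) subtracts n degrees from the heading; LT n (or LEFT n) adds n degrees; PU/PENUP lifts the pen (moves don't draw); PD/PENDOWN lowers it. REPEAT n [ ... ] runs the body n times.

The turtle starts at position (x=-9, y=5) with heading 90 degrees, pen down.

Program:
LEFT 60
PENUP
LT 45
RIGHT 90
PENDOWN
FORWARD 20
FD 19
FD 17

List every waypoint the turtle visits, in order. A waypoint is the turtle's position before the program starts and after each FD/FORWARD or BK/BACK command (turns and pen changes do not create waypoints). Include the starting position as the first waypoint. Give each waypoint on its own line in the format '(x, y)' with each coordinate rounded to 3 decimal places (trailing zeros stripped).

Answer: (-9, 5)
(-14.176, 24.319)
(-19.094, 42.671)
(-23.494, 59.092)

Derivation:
Executing turtle program step by step:
Start: pos=(-9,5), heading=90, pen down
LT 60: heading 90 -> 150
PU: pen up
LT 45: heading 150 -> 195
RT 90: heading 195 -> 105
PD: pen down
FD 20: (-9,5) -> (-14.176,24.319) [heading=105, draw]
FD 19: (-14.176,24.319) -> (-19.094,42.671) [heading=105, draw]
FD 17: (-19.094,42.671) -> (-23.494,59.092) [heading=105, draw]
Final: pos=(-23.494,59.092), heading=105, 3 segment(s) drawn
Waypoints (4 total):
(-9, 5)
(-14.176, 24.319)
(-19.094, 42.671)
(-23.494, 59.092)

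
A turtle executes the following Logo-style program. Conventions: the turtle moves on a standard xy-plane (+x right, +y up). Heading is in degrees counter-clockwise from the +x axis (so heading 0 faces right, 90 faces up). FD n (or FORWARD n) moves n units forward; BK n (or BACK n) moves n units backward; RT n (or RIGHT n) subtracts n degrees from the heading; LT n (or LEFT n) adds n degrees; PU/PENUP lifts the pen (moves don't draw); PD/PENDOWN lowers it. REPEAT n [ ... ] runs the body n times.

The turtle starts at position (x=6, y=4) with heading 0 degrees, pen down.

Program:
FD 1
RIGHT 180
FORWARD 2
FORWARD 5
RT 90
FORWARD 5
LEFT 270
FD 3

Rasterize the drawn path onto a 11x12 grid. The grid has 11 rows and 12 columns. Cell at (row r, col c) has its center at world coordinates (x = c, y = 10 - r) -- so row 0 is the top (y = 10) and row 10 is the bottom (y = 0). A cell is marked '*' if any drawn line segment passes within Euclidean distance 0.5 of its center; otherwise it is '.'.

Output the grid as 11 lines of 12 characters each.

Segment 0: (6,4) -> (7,4)
Segment 1: (7,4) -> (5,4)
Segment 2: (5,4) -> (0,4)
Segment 3: (0,4) -> (-0,9)
Segment 4: (-0,9) -> (3,9)

Answer: ............
****........
*...........
*...........
*...........
*...........
********....
............
............
............
............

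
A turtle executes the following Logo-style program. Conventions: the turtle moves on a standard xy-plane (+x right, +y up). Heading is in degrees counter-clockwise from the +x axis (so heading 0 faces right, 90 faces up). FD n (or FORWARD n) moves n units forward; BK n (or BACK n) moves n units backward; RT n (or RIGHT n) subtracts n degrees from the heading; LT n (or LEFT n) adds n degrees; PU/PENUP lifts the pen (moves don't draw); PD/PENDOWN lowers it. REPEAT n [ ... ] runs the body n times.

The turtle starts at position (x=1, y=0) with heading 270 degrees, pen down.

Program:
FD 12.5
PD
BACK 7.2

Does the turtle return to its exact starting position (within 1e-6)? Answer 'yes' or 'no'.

Executing turtle program step by step:
Start: pos=(1,0), heading=270, pen down
FD 12.5: (1,0) -> (1,-12.5) [heading=270, draw]
PD: pen down
BK 7.2: (1,-12.5) -> (1,-5.3) [heading=270, draw]
Final: pos=(1,-5.3), heading=270, 2 segment(s) drawn

Start position: (1, 0)
Final position: (1, -5.3)
Distance = 5.3; >= 1e-6 -> NOT closed

Answer: no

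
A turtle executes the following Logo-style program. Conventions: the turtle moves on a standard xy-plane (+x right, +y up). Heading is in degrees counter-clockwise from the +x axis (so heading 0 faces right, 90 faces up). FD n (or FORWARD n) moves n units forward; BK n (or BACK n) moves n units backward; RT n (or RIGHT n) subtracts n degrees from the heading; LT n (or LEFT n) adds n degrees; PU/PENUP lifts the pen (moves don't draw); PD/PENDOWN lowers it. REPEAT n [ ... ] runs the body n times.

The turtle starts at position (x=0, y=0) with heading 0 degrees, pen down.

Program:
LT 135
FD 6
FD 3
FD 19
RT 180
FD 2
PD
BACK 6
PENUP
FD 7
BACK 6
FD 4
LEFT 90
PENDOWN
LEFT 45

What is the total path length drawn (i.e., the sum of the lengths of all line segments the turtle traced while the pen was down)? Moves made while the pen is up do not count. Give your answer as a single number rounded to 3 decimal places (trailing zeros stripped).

Answer: 36

Derivation:
Executing turtle program step by step:
Start: pos=(0,0), heading=0, pen down
LT 135: heading 0 -> 135
FD 6: (0,0) -> (-4.243,4.243) [heading=135, draw]
FD 3: (-4.243,4.243) -> (-6.364,6.364) [heading=135, draw]
FD 19: (-6.364,6.364) -> (-19.799,19.799) [heading=135, draw]
RT 180: heading 135 -> 315
FD 2: (-19.799,19.799) -> (-18.385,18.385) [heading=315, draw]
PD: pen down
BK 6: (-18.385,18.385) -> (-22.627,22.627) [heading=315, draw]
PU: pen up
FD 7: (-22.627,22.627) -> (-17.678,17.678) [heading=315, move]
BK 6: (-17.678,17.678) -> (-21.92,21.92) [heading=315, move]
FD 4: (-21.92,21.92) -> (-19.092,19.092) [heading=315, move]
LT 90: heading 315 -> 45
PD: pen down
LT 45: heading 45 -> 90
Final: pos=(-19.092,19.092), heading=90, 5 segment(s) drawn

Segment lengths:
  seg 1: (0,0) -> (-4.243,4.243), length = 6
  seg 2: (-4.243,4.243) -> (-6.364,6.364), length = 3
  seg 3: (-6.364,6.364) -> (-19.799,19.799), length = 19
  seg 4: (-19.799,19.799) -> (-18.385,18.385), length = 2
  seg 5: (-18.385,18.385) -> (-22.627,22.627), length = 6
Total = 36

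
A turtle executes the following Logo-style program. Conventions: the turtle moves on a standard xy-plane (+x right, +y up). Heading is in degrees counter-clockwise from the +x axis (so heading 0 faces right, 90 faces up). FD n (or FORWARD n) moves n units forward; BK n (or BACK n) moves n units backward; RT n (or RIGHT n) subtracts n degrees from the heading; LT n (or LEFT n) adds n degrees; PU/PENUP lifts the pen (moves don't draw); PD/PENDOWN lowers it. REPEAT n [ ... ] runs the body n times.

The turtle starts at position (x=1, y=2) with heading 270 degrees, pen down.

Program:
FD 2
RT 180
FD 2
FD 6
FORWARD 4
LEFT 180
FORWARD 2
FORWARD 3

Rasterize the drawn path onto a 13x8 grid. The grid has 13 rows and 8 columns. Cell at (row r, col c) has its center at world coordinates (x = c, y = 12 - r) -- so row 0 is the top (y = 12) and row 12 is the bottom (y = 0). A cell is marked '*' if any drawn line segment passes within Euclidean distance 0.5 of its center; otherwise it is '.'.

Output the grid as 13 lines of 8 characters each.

Segment 0: (1,2) -> (1,0)
Segment 1: (1,0) -> (1,2)
Segment 2: (1,2) -> (1,8)
Segment 3: (1,8) -> (1,12)
Segment 4: (1,12) -> (1,10)
Segment 5: (1,10) -> (1,7)

Answer: .*......
.*......
.*......
.*......
.*......
.*......
.*......
.*......
.*......
.*......
.*......
.*......
.*......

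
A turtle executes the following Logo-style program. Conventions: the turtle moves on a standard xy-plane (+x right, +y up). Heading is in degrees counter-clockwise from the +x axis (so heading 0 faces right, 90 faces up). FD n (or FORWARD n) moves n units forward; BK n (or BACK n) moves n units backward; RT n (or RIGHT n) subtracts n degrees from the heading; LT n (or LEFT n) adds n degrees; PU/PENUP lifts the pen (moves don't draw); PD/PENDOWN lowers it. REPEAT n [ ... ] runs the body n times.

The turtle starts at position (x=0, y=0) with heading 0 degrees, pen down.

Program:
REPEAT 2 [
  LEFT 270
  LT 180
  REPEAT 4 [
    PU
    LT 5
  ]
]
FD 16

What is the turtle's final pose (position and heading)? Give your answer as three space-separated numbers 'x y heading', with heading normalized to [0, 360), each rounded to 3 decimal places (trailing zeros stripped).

Executing turtle program step by step:
Start: pos=(0,0), heading=0, pen down
REPEAT 2 [
  -- iteration 1/2 --
  LT 270: heading 0 -> 270
  LT 180: heading 270 -> 90
  REPEAT 4 [
    -- iteration 1/4 --
    PU: pen up
    LT 5: heading 90 -> 95
    -- iteration 2/4 --
    PU: pen up
    LT 5: heading 95 -> 100
    -- iteration 3/4 --
    PU: pen up
    LT 5: heading 100 -> 105
    -- iteration 4/4 --
    PU: pen up
    LT 5: heading 105 -> 110
  ]
  -- iteration 2/2 --
  LT 270: heading 110 -> 20
  LT 180: heading 20 -> 200
  REPEAT 4 [
    -- iteration 1/4 --
    PU: pen up
    LT 5: heading 200 -> 205
    -- iteration 2/4 --
    PU: pen up
    LT 5: heading 205 -> 210
    -- iteration 3/4 --
    PU: pen up
    LT 5: heading 210 -> 215
    -- iteration 4/4 --
    PU: pen up
    LT 5: heading 215 -> 220
  ]
]
FD 16: (0,0) -> (-12.257,-10.285) [heading=220, move]
Final: pos=(-12.257,-10.285), heading=220, 0 segment(s) drawn

Answer: -12.257 -10.285 220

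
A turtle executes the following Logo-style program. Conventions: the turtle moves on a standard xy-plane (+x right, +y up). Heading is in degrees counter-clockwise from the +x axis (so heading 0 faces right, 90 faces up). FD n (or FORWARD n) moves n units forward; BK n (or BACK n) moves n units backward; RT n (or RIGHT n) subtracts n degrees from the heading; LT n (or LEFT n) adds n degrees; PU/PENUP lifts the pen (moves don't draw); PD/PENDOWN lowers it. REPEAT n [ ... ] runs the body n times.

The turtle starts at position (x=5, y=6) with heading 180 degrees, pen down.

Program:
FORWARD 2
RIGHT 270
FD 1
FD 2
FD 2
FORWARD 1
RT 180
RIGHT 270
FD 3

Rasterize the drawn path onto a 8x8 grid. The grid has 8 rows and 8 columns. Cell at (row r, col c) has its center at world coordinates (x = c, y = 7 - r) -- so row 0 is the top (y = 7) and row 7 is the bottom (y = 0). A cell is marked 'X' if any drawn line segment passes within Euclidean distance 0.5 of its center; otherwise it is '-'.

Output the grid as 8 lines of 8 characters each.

Segment 0: (5,6) -> (3,6)
Segment 1: (3,6) -> (3,5)
Segment 2: (3,5) -> (3,3)
Segment 3: (3,3) -> (3,1)
Segment 4: (3,1) -> (3,0)
Segment 5: (3,0) -> (0,-0)

Answer: --------
---XXX--
---X----
---X----
---X----
---X----
---X----
XXXX----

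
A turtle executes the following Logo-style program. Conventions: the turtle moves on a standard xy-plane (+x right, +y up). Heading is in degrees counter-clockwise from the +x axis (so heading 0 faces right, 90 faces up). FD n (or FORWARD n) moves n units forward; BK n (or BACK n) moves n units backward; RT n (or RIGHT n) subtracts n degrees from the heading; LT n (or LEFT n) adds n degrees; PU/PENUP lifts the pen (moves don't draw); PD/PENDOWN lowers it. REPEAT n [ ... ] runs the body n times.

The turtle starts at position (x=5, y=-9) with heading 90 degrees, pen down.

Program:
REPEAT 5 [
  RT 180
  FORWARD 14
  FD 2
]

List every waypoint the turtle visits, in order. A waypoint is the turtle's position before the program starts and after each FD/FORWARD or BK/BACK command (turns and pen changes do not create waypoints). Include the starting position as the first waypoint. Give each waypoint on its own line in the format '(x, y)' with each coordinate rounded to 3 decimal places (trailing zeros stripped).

Answer: (5, -9)
(5, -23)
(5, -25)
(5, -11)
(5, -9)
(5, -23)
(5, -25)
(5, -11)
(5, -9)
(5, -23)
(5, -25)

Derivation:
Executing turtle program step by step:
Start: pos=(5,-9), heading=90, pen down
REPEAT 5 [
  -- iteration 1/5 --
  RT 180: heading 90 -> 270
  FD 14: (5,-9) -> (5,-23) [heading=270, draw]
  FD 2: (5,-23) -> (5,-25) [heading=270, draw]
  -- iteration 2/5 --
  RT 180: heading 270 -> 90
  FD 14: (5,-25) -> (5,-11) [heading=90, draw]
  FD 2: (5,-11) -> (5,-9) [heading=90, draw]
  -- iteration 3/5 --
  RT 180: heading 90 -> 270
  FD 14: (5,-9) -> (5,-23) [heading=270, draw]
  FD 2: (5,-23) -> (5,-25) [heading=270, draw]
  -- iteration 4/5 --
  RT 180: heading 270 -> 90
  FD 14: (5,-25) -> (5,-11) [heading=90, draw]
  FD 2: (5,-11) -> (5,-9) [heading=90, draw]
  -- iteration 5/5 --
  RT 180: heading 90 -> 270
  FD 14: (5,-9) -> (5,-23) [heading=270, draw]
  FD 2: (5,-23) -> (5,-25) [heading=270, draw]
]
Final: pos=(5,-25), heading=270, 10 segment(s) drawn
Waypoints (11 total):
(5, -9)
(5, -23)
(5, -25)
(5, -11)
(5, -9)
(5, -23)
(5, -25)
(5, -11)
(5, -9)
(5, -23)
(5, -25)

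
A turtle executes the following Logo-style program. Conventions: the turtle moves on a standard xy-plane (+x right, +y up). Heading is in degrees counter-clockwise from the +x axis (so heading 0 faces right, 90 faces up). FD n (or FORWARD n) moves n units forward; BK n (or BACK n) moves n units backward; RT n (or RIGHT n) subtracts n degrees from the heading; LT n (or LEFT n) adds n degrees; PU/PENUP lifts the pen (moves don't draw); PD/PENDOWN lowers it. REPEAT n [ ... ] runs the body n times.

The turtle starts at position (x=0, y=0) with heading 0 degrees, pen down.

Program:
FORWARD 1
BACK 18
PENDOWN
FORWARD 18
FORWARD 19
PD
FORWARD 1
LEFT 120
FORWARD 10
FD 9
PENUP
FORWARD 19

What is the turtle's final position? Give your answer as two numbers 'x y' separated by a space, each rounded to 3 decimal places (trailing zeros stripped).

Executing turtle program step by step:
Start: pos=(0,0), heading=0, pen down
FD 1: (0,0) -> (1,0) [heading=0, draw]
BK 18: (1,0) -> (-17,0) [heading=0, draw]
PD: pen down
FD 18: (-17,0) -> (1,0) [heading=0, draw]
FD 19: (1,0) -> (20,0) [heading=0, draw]
PD: pen down
FD 1: (20,0) -> (21,0) [heading=0, draw]
LT 120: heading 0 -> 120
FD 10: (21,0) -> (16,8.66) [heading=120, draw]
FD 9: (16,8.66) -> (11.5,16.454) [heading=120, draw]
PU: pen up
FD 19: (11.5,16.454) -> (2,32.909) [heading=120, move]
Final: pos=(2,32.909), heading=120, 7 segment(s) drawn

Answer: 2 32.909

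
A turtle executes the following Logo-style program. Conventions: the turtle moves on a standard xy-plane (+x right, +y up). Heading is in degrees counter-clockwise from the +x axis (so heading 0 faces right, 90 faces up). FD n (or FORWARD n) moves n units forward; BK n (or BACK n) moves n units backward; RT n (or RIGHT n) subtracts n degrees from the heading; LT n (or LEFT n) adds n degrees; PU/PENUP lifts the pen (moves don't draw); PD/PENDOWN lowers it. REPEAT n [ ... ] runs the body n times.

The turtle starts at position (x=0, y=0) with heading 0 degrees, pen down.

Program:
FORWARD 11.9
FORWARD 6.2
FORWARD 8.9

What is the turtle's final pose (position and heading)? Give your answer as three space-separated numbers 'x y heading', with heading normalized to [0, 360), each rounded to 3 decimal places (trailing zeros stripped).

Executing turtle program step by step:
Start: pos=(0,0), heading=0, pen down
FD 11.9: (0,0) -> (11.9,0) [heading=0, draw]
FD 6.2: (11.9,0) -> (18.1,0) [heading=0, draw]
FD 8.9: (18.1,0) -> (27,0) [heading=0, draw]
Final: pos=(27,0), heading=0, 3 segment(s) drawn

Answer: 27 0 0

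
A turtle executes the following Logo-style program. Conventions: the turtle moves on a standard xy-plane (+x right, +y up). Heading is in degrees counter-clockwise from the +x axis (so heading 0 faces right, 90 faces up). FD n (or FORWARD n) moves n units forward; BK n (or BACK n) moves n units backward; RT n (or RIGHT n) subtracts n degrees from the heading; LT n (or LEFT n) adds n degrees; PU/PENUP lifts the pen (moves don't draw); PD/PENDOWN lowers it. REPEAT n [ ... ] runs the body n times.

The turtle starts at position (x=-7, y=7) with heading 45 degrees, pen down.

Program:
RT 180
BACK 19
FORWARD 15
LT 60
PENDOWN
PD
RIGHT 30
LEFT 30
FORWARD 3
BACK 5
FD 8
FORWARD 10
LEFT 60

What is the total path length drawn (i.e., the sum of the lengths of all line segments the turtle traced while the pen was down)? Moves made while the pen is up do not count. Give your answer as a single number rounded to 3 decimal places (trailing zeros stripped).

Executing turtle program step by step:
Start: pos=(-7,7), heading=45, pen down
RT 180: heading 45 -> 225
BK 19: (-7,7) -> (6.435,20.435) [heading=225, draw]
FD 15: (6.435,20.435) -> (-4.172,9.828) [heading=225, draw]
LT 60: heading 225 -> 285
PD: pen down
PD: pen down
RT 30: heading 285 -> 255
LT 30: heading 255 -> 285
FD 3: (-4.172,9.828) -> (-3.395,6.931) [heading=285, draw]
BK 5: (-3.395,6.931) -> (-4.689,11.76) [heading=285, draw]
FD 8: (-4.689,11.76) -> (-2.619,4.033) [heading=285, draw]
FD 10: (-2.619,4.033) -> (-0.03,-5.626) [heading=285, draw]
LT 60: heading 285 -> 345
Final: pos=(-0.03,-5.626), heading=345, 6 segment(s) drawn

Segment lengths:
  seg 1: (-7,7) -> (6.435,20.435), length = 19
  seg 2: (6.435,20.435) -> (-4.172,9.828), length = 15
  seg 3: (-4.172,9.828) -> (-3.395,6.931), length = 3
  seg 4: (-3.395,6.931) -> (-4.689,11.76), length = 5
  seg 5: (-4.689,11.76) -> (-2.619,4.033), length = 8
  seg 6: (-2.619,4.033) -> (-0.03,-5.626), length = 10
Total = 60

Answer: 60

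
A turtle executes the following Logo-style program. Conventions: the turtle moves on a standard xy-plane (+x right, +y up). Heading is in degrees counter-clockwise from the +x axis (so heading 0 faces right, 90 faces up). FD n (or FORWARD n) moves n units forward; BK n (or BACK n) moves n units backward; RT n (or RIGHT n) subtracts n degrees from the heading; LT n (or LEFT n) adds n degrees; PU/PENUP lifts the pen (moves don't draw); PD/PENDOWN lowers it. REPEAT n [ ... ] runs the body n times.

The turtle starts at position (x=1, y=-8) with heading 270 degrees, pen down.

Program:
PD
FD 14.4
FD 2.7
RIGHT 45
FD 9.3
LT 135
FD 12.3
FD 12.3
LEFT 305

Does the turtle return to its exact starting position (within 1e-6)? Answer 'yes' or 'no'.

Answer: no

Derivation:
Executing turtle program step by step:
Start: pos=(1,-8), heading=270, pen down
PD: pen down
FD 14.4: (1,-8) -> (1,-22.4) [heading=270, draw]
FD 2.7: (1,-22.4) -> (1,-25.1) [heading=270, draw]
RT 45: heading 270 -> 225
FD 9.3: (1,-25.1) -> (-5.576,-31.676) [heading=225, draw]
LT 135: heading 225 -> 0
FD 12.3: (-5.576,-31.676) -> (6.724,-31.676) [heading=0, draw]
FD 12.3: (6.724,-31.676) -> (19.024,-31.676) [heading=0, draw]
LT 305: heading 0 -> 305
Final: pos=(19.024,-31.676), heading=305, 5 segment(s) drawn

Start position: (1, -8)
Final position: (19.024, -31.676)
Distance = 29.756; >= 1e-6 -> NOT closed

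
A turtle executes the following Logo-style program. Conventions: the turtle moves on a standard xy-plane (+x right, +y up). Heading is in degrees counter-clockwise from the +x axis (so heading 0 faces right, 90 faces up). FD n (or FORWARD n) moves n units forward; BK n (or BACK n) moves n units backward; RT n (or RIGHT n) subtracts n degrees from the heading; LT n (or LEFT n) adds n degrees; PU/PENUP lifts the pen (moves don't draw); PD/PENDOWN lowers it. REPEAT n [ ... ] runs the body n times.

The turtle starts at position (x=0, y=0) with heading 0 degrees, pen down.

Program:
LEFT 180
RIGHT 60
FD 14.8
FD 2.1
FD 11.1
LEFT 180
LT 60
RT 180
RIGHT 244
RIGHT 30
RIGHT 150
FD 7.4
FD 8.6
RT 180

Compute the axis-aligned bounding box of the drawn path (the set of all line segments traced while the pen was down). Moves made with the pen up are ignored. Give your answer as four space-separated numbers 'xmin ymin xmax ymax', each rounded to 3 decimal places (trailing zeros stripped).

Executing turtle program step by step:
Start: pos=(0,0), heading=0, pen down
LT 180: heading 0 -> 180
RT 60: heading 180 -> 120
FD 14.8: (0,0) -> (-7.4,12.817) [heading=120, draw]
FD 2.1: (-7.4,12.817) -> (-8.45,14.636) [heading=120, draw]
FD 11.1: (-8.45,14.636) -> (-14,24.249) [heading=120, draw]
LT 180: heading 120 -> 300
LT 60: heading 300 -> 0
RT 180: heading 0 -> 180
RT 244: heading 180 -> 296
RT 30: heading 296 -> 266
RT 150: heading 266 -> 116
FD 7.4: (-14,24.249) -> (-17.244,30.9) [heading=116, draw]
FD 8.6: (-17.244,30.9) -> (-21.014,38.629) [heading=116, draw]
RT 180: heading 116 -> 296
Final: pos=(-21.014,38.629), heading=296, 5 segment(s) drawn

Segment endpoints: x in {-21.014, -17.244, -14, -8.45, -7.4, 0}, y in {0, 12.817, 14.636, 24.249, 30.9, 38.629}
xmin=-21.014, ymin=0, xmax=0, ymax=38.629

Answer: -21.014 0 0 38.629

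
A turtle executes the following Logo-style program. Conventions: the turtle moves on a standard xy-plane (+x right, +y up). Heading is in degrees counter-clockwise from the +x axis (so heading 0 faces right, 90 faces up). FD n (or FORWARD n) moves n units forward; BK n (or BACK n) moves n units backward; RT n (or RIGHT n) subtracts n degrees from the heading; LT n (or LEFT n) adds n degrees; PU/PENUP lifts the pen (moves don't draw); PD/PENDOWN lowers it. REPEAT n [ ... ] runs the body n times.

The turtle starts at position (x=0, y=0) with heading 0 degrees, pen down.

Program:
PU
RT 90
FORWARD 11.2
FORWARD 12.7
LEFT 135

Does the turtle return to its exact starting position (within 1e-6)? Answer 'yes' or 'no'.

Answer: no

Derivation:
Executing turtle program step by step:
Start: pos=(0,0), heading=0, pen down
PU: pen up
RT 90: heading 0 -> 270
FD 11.2: (0,0) -> (0,-11.2) [heading=270, move]
FD 12.7: (0,-11.2) -> (0,-23.9) [heading=270, move]
LT 135: heading 270 -> 45
Final: pos=(0,-23.9), heading=45, 0 segment(s) drawn

Start position: (0, 0)
Final position: (0, -23.9)
Distance = 23.9; >= 1e-6 -> NOT closed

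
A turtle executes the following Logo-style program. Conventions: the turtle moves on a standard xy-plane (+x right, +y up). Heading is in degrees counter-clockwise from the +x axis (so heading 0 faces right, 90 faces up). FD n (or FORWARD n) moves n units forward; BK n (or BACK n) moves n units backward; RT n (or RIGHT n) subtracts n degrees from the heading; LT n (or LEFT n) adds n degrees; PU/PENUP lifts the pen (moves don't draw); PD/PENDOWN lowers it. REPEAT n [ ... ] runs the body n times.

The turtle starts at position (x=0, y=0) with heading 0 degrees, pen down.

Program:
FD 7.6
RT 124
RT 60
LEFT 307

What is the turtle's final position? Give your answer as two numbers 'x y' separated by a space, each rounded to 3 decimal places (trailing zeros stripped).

Answer: 7.6 0

Derivation:
Executing turtle program step by step:
Start: pos=(0,0), heading=0, pen down
FD 7.6: (0,0) -> (7.6,0) [heading=0, draw]
RT 124: heading 0 -> 236
RT 60: heading 236 -> 176
LT 307: heading 176 -> 123
Final: pos=(7.6,0), heading=123, 1 segment(s) drawn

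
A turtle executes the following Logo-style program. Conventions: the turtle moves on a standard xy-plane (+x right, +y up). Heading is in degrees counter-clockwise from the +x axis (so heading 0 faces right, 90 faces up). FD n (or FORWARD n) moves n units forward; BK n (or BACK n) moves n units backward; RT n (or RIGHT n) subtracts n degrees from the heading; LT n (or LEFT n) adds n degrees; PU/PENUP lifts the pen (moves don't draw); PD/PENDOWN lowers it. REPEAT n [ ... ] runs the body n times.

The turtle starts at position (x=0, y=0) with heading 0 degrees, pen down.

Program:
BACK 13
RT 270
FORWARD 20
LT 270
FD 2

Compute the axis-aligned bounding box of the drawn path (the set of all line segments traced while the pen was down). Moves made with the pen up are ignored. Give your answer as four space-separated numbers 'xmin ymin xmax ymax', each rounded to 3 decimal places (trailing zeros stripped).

Answer: -13 0 0 20

Derivation:
Executing turtle program step by step:
Start: pos=(0,0), heading=0, pen down
BK 13: (0,0) -> (-13,0) [heading=0, draw]
RT 270: heading 0 -> 90
FD 20: (-13,0) -> (-13,20) [heading=90, draw]
LT 270: heading 90 -> 0
FD 2: (-13,20) -> (-11,20) [heading=0, draw]
Final: pos=(-11,20), heading=0, 3 segment(s) drawn

Segment endpoints: x in {-13, -13, -11, 0}, y in {0, 20}
xmin=-13, ymin=0, xmax=0, ymax=20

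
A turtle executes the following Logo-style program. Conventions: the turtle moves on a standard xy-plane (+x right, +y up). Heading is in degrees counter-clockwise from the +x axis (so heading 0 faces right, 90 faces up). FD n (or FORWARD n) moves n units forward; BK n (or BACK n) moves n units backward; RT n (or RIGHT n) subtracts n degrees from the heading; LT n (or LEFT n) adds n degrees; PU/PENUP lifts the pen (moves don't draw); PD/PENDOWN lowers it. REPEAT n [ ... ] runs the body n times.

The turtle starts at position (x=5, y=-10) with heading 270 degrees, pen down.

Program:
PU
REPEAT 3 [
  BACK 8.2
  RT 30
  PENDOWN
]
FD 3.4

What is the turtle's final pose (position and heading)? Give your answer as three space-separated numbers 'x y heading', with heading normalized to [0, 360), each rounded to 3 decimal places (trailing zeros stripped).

Executing turtle program step by step:
Start: pos=(5,-10), heading=270, pen down
PU: pen up
REPEAT 3 [
  -- iteration 1/3 --
  BK 8.2: (5,-10) -> (5,-1.8) [heading=270, move]
  RT 30: heading 270 -> 240
  PD: pen down
  -- iteration 2/3 --
  BK 8.2: (5,-1.8) -> (9.1,5.301) [heading=240, draw]
  RT 30: heading 240 -> 210
  PD: pen down
  -- iteration 3/3 --
  BK 8.2: (9.1,5.301) -> (16.201,9.401) [heading=210, draw]
  RT 30: heading 210 -> 180
  PD: pen down
]
FD 3.4: (16.201,9.401) -> (12.801,9.401) [heading=180, draw]
Final: pos=(12.801,9.401), heading=180, 3 segment(s) drawn

Answer: 12.801 9.401 180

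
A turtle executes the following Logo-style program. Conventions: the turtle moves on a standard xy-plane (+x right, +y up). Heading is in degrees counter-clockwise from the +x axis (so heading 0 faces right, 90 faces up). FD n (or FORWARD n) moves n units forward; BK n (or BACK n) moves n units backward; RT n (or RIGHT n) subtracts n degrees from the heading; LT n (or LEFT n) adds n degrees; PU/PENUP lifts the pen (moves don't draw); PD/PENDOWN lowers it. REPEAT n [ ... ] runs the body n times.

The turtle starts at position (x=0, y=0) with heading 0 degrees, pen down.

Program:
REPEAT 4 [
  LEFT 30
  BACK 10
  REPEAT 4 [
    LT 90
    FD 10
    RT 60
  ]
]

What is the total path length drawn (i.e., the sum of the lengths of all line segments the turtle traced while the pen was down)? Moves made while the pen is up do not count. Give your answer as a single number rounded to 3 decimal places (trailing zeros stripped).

Answer: 200

Derivation:
Executing turtle program step by step:
Start: pos=(0,0), heading=0, pen down
REPEAT 4 [
  -- iteration 1/4 --
  LT 30: heading 0 -> 30
  BK 10: (0,0) -> (-8.66,-5) [heading=30, draw]
  REPEAT 4 [
    -- iteration 1/4 --
    LT 90: heading 30 -> 120
    FD 10: (-8.66,-5) -> (-13.66,3.66) [heading=120, draw]
    RT 60: heading 120 -> 60
    -- iteration 2/4 --
    LT 90: heading 60 -> 150
    FD 10: (-13.66,3.66) -> (-22.321,8.66) [heading=150, draw]
    RT 60: heading 150 -> 90
    -- iteration 3/4 --
    LT 90: heading 90 -> 180
    FD 10: (-22.321,8.66) -> (-32.321,8.66) [heading=180, draw]
    RT 60: heading 180 -> 120
    -- iteration 4/4 --
    LT 90: heading 120 -> 210
    FD 10: (-32.321,8.66) -> (-40.981,3.66) [heading=210, draw]
    RT 60: heading 210 -> 150
  ]
  -- iteration 2/4 --
  LT 30: heading 150 -> 180
  BK 10: (-40.981,3.66) -> (-30.981,3.66) [heading=180, draw]
  REPEAT 4 [
    -- iteration 1/4 --
    LT 90: heading 180 -> 270
    FD 10: (-30.981,3.66) -> (-30.981,-6.34) [heading=270, draw]
    RT 60: heading 270 -> 210
    -- iteration 2/4 --
    LT 90: heading 210 -> 300
    FD 10: (-30.981,-6.34) -> (-25.981,-15) [heading=300, draw]
    RT 60: heading 300 -> 240
    -- iteration 3/4 --
    LT 90: heading 240 -> 330
    FD 10: (-25.981,-15) -> (-17.321,-20) [heading=330, draw]
    RT 60: heading 330 -> 270
    -- iteration 4/4 --
    LT 90: heading 270 -> 0
    FD 10: (-17.321,-20) -> (-7.321,-20) [heading=0, draw]
    RT 60: heading 0 -> 300
  ]
  -- iteration 3/4 --
  LT 30: heading 300 -> 330
  BK 10: (-7.321,-20) -> (-15.981,-15) [heading=330, draw]
  REPEAT 4 [
    -- iteration 1/4 --
    LT 90: heading 330 -> 60
    FD 10: (-15.981,-15) -> (-10.981,-6.34) [heading=60, draw]
    RT 60: heading 60 -> 0
    -- iteration 2/4 --
    LT 90: heading 0 -> 90
    FD 10: (-10.981,-6.34) -> (-10.981,3.66) [heading=90, draw]
    RT 60: heading 90 -> 30
    -- iteration 3/4 --
    LT 90: heading 30 -> 120
    FD 10: (-10.981,3.66) -> (-15.981,12.321) [heading=120, draw]
    RT 60: heading 120 -> 60
    -- iteration 4/4 --
    LT 90: heading 60 -> 150
    FD 10: (-15.981,12.321) -> (-24.641,17.321) [heading=150, draw]
    RT 60: heading 150 -> 90
  ]
  -- iteration 4/4 --
  LT 30: heading 90 -> 120
  BK 10: (-24.641,17.321) -> (-19.641,8.66) [heading=120, draw]
  REPEAT 4 [
    -- iteration 1/4 --
    LT 90: heading 120 -> 210
    FD 10: (-19.641,8.66) -> (-28.301,3.66) [heading=210, draw]
    RT 60: heading 210 -> 150
    -- iteration 2/4 --
    LT 90: heading 150 -> 240
    FD 10: (-28.301,3.66) -> (-33.301,-5) [heading=240, draw]
    RT 60: heading 240 -> 180
    -- iteration 3/4 --
    LT 90: heading 180 -> 270
    FD 10: (-33.301,-5) -> (-33.301,-15) [heading=270, draw]
    RT 60: heading 270 -> 210
    -- iteration 4/4 --
    LT 90: heading 210 -> 300
    FD 10: (-33.301,-15) -> (-28.301,-23.66) [heading=300, draw]
    RT 60: heading 300 -> 240
  ]
]
Final: pos=(-28.301,-23.66), heading=240, 20 segment(s) drawn

Segment lengths:
  seg 1: (0,0) -> (-8.66,-5), length = 10
  seg 2: (-8.66,-5) -> (-13.66,3.66), length = 10
  seg 3: (-13.66,3.66) -> (-22.321,8.66), length = 10
  seg 4: (-22.321,8.66) -> (-32.321,8.66), length = 10
  seg 5: (-32.321,8.66) -> (-40.981,3.66), length = 10
  seg 6: (-40.981,3.66) -> (-30.981,3.66), length = 10
  seg 7: (-30.981,3.66) -> (-30.981,-6.34), length = 10
  seg 8: (-30.981,-6.34) -> (-25.981,-15), length = 10
  seg 9: (-25.981,-15) -> (-17.321,-20), length = 10
  seg 10: (-17.321,-20) -> (-7.321,-20), length = 10
  seg 11: (-7.321,-20) -> (-15.981,-15), length = 10
  seg 12: (-15.981,-15) -> (-10.981,-6.34), length = 10
  seg 13: (-10.981,-6.34) -> (-10.981,3.66), length = 10
  seg 14: (-10.981,3.66) -> (-15.981,12.321), length = 10
  seg 15: (-15.981,12.321) -> (-24.641,17.321), length = 10
  seg 16: (-24.641,17.321) -> (-19.641,8.66), length = 10
  seg 17: (-19.641,8.66) -> (-28.301,3.66), length = 10
  seg 18: (-28.301,3.66) -> (-33.301,-5), length = 10
  seg 19: (-33.301,-5) -> (-33.301,-15), length = 10
  seg 20: (-33.301,-15) -> (-28.301,-23.66), length = 10
Total = 200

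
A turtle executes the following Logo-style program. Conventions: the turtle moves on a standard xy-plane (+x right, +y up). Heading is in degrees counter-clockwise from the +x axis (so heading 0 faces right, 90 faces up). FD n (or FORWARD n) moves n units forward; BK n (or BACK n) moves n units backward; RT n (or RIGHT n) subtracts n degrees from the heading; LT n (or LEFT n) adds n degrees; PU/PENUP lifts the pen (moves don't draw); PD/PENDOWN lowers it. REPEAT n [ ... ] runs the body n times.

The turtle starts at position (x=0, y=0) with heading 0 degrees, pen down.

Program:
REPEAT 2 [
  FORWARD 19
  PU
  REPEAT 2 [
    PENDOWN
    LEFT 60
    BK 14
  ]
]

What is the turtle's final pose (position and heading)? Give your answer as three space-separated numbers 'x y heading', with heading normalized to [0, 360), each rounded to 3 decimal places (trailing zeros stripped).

Answer: 30.5 4.33 240

Derivation:
Executing turtle program step by step:
Start: pos=(0,0), heading=0, pen down
REPEAT 2 [
  -- iteration 1/2 --
  FD 19: (0,0) -> (19,0) [heading=0, draw]
  PU: pen up
  REPEAT 2 [
    -- iteration 1/2 --
    PD: pen down
    LT 60: heading 0 -> 60
    BK 14: (19,0) -> (12,-12.124) [heading=60, draw]
    -- iteration 2/2 --
    PD: pen down
    LT 60: heading 60 -> 120
    BK 14: (12,-12.124) -> (19,-24.249) [heading=120, draw]
  ]
  -- iteration 2/2 --
  FD 19: (19,-24.249) -> (9.5,-7.794) [heading=120, draw]
  PU: pen up
  REPEAT 2 [
    -- iteration 1/2 --
    PD: pen down
    LT 60: heading 120 -> 180
    BK 14: (9.5,-7.794) -> (23.5,-7.794) [heading=180, draw]
    -- iteration 2/2 --
    PD: pen down
    LT 60: heading 180 -> 240
    BK 14: (23.5,-7.794) -> (30.5,4.33) [heading=240, draw]
  ]
]
Final: pos=(30.5,4.33), heading=240, 6 segment(s) drawn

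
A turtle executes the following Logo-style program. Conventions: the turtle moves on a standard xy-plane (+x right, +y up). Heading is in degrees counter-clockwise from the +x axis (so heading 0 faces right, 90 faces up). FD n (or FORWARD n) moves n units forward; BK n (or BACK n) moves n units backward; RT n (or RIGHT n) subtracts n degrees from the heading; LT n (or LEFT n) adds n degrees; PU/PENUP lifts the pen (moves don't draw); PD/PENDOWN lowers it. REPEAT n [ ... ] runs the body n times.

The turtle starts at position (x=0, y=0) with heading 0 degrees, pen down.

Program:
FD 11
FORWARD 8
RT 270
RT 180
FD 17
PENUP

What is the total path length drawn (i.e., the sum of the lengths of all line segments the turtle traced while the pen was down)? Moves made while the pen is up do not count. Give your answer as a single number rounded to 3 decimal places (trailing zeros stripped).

Executing turtle program step by step:
Start: pos=(0,0), heading=0, pen down
FD 11: (0,0) -> (11,0) [heading=0, draw]
FD 8: (11,0) -> (19,0) [heading=0, draw]
RT 270: heading 0 -> 90
RT 180: heading 90 -> 270
FD 17: (19,0) -> (19,-17) [heading=270, draw]
PU: pen up
Final: pos=(19,-17), heading=270, 3 segment(s) drawn

Segment lengths:
  seg 1: (0,0) -> (11,0), length = 11
  seg 2: (11,0) -> (19,0), length = 8
  seg 3: (19,0) -> (19,-17), length = 17
Total = 36

Answer: 36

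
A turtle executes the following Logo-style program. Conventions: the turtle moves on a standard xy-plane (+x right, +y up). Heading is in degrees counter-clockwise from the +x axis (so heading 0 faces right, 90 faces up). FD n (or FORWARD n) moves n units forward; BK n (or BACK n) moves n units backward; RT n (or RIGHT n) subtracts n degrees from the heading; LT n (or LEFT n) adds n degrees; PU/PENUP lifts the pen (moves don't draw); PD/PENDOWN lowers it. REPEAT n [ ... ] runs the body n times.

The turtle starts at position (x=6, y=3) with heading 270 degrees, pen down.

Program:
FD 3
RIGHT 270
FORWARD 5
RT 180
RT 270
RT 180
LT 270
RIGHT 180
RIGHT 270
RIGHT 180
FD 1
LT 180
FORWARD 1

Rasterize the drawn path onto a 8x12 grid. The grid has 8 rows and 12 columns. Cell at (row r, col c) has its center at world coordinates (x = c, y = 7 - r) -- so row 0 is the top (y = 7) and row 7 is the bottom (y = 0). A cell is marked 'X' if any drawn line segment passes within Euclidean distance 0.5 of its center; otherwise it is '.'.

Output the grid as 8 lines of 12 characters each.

Answer: ............
............
............
............
......X.....
......X.....
......X....X
......XXXXXX

Derivation:
Segment 0: (6,3) -> (6,0)
Segment 1: (6,0) -> (11,0)
Segment 2: (11,0) -> (11,1)
Segment 3: (11,1) -> (11,0)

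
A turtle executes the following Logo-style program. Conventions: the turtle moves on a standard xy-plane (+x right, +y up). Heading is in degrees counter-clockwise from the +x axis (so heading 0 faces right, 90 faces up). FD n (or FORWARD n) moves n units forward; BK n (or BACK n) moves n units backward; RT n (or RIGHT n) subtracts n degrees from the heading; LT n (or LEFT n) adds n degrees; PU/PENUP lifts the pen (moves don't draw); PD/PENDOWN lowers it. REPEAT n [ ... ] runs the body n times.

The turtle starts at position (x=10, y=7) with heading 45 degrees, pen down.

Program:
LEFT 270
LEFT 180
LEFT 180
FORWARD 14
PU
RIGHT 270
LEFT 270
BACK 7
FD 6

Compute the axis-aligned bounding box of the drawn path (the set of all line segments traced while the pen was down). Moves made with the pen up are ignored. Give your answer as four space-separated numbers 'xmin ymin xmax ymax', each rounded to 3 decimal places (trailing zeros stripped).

Answer: 10 -2.899 19.899 7

Derivation:
Executing turtle program step by step:
Start: pos=(10,7), heading=45, pen down
LT 270: heading 45 -> 315
LT 180: heading 315 -> 135
LT 180: heading 135 -> 315
FD 14: (10,7) -> (19.899,-2.899) [heading=315, draw]
PU: pen up
RT 270: heading 315 -> 45
LT 270: heading 45 -> 315
BK 7: (19.899,-2.899) -> (14.95,2.05) [heading=315, move]
FD 6: (14.95,2.05) -> (19.192,-2.192) [heading=315, move]
Final: pos=(19.192,-2.192), heading=315, 1 segment(s) drawn

Segment endpoints: x in {10, 19.899}, y in {-2.899, 7}
xmin=10, ymin=-2.899, xmax=19.899, ymax=7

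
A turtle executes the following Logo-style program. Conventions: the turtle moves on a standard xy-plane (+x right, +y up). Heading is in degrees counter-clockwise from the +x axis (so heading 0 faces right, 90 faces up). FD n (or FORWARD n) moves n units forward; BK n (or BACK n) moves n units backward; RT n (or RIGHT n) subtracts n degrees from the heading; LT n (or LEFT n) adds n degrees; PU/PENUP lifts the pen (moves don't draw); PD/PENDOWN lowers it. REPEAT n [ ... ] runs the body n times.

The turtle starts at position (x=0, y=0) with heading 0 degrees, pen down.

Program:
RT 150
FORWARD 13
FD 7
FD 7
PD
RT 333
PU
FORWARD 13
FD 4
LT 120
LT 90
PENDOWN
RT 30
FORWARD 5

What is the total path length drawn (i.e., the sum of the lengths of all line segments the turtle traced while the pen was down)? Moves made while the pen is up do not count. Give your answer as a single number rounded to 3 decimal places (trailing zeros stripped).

Answer: 32

Derivation:
Executing turtle program step by step:
Start: pos=(0,0), heading=0, pen down
RT 150: heading 0 -> 210
FD 13: (0,0) -> (-11.258,-6.5) [heading=210, draw]
FD 7: (-11.258,-6.5) -> (-17.321,-10) [heading=210, draw]
FD 7: (-17.321,-10) -> (-23.383,-13.5) [heading=210, draw]
PD: pen down
RT 333: heading 210 -> 237
PU: pen up
FD 13: (-23.383,-13.5) -> (-30.463,-24.403) [heading=237, move]
FD 4: (-30.463,-24.403) -> (-32.642,-27.757) [heading=237, move]
LT 120: heading 237 -> 357
LT 90: heading 357 -> 87
PD: pen down
RT 30: heading 87 -> 57
FD 5: (-32.642,-27.757) -> (-29.918,-23.564) [heading=57, draw]
Final: pos=(-29.918,-23.564), heading=57, 4 segment(s) drawn

Segment lengths:
  seg 1: (0,0) -> (-11.258,-6.5), length = 13
  seg 2: (-11.258,-6.5) -> (-17.321,-10), length = 7
  seg 3: (-17.321,-10) -> (-23.383,-13.5), length = 7
  seg 4: (-32.642,-27.757) -> (-29.918,-23.564), length = 5
Total = 32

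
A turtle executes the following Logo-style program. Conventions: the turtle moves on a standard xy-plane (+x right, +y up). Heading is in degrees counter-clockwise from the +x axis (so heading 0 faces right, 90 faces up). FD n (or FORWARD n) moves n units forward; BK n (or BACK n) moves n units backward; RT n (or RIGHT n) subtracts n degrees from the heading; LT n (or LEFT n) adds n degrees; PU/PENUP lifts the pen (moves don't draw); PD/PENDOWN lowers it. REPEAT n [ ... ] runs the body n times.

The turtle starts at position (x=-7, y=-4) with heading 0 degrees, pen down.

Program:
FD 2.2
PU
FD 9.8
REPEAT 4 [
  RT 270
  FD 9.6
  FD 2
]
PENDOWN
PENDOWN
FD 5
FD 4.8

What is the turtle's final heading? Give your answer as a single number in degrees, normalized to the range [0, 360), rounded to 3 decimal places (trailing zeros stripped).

Executing turtle program step by step:
Start: pos=(-7,-4), heading=0, pen down
FD 2.2: (-7,-4) -> (-4.8,-4) [heading=0, draw]
PU: pen up
FD 9.8: (-4.8,-4) -> (5,-4) [heading=0, move]
REPEAT 4 [
  -- iteration 1/4 --
  RT 270: heading 0 -> 90
  FD 9.6: (5,-4) -> (5,5.6) [heading=90, move]
  FD 2: (5,5.6) -> (5,7.6) [heading=90, move]
  -- iteration 2/4 --
  RT 270: heading 90 -> 180
  FD 9.6: (5,7.6) -> (-4.6,7.6) [heading=180, move]
  FD 2: (-4.6,7.6) -> (-6.6,7.6) [heading=180, move]
  -- iteration 3/4 --
  RT 270: heading 180 -> 270
  FD 9.6: (-6.6,7.6) -> (-6.6,-2) [heading=270, move]
  FD 2: (-6.6,-2) -> (-6.6,-4) [heading=270, move]
  -- iteration 4/4 --
  RT 270: heading 270 -> 0
  FD 9.6: (-6.6,-4) -> (3,-4) [heading=0, move]
  FD 2: (3,-4) -> (5,-4) [heading=0, move]
]
PD: pen down
PD: pen down
FD 5: (5,-4) -> (10,-4) [heading=0, draw]
FD 4.8: (10,-4) -> (14.8,-4) [heading=0, draw]
Final: pos=(14.8,-4), heading=0, 3 segment(s) drawn

Answer: 0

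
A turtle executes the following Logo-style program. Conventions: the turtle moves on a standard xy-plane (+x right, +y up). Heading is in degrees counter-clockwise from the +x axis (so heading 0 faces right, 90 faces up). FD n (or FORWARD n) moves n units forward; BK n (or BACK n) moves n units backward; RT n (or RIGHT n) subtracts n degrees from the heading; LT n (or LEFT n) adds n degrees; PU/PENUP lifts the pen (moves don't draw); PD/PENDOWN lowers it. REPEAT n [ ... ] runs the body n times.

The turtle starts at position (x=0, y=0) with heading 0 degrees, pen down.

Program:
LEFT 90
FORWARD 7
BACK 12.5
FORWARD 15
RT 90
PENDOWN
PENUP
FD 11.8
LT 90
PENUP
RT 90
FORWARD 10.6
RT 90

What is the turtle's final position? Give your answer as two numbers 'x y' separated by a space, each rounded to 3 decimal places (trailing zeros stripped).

Answer: 22.4 9.5

Derivation:
Executing turtle program step by step:
Start: pos=(0,0), heading=0, pen down
LT 90: heading 0 -> 90
FD 7: (0,0) -> (0,7) [heading=90, draw]
BK 12.5: (0,7) -> (0,-5.5) [heading=90, draw]
FD 15: (0,-5.5) -> (0,9.5) [heading=90, draw]
RT 90: heading 90 -> 0
PD: pen down
PU: pen up
FD 11.8: (0,9.5) -> (11.8,9.5) [heading=0, move]
LT 90: heading 0 -> 90
PU: pen up
RT 90: heading 90 -> 0
FD 10.6: (11.8,9.5) -> (22.4,9.5) [heading=0, move]
RT 90: heading 0 -> 270
Final: pos=(22.4,9.5), heading=270, 3 segment(s) drawn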